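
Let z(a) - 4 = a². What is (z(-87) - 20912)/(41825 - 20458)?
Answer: -13339/21367 ≈ -0.62428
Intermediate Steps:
z(a) = 4 + a²
(z(-87) - 20912)/(41825 - 20458) = ((4 + (-87)²) - 20912)/(41825 - 20458) = ((4 + 7569) - 20912)/21367 = (7573 - 20912)*(1/21367) = -13339*1/21367 = -13339/21367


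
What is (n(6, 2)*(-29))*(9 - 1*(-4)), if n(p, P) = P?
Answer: -754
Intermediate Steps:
(n(6, 2)*(-29))*(9 - 1*(-4)) = (2*(-29))*(9 - 1*(-4)) = -58*(9 + 4) = -58*13 = -754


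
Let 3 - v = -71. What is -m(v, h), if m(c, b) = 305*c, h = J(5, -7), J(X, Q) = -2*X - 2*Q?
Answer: -22570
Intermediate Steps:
v = 74 (v = 3 - 1*(-71) = 3 + 71 = 74)
J(X, Q) = -2*Q - 2*X
h = 4 (h = -2*(-7) - 2*5 = 14 - 10 = 4)
-m(v, h) = -305*74 = -1*22570 = -22570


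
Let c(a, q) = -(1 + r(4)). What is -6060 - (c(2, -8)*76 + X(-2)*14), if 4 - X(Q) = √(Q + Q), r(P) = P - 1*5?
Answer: -6116 + 28*I ≈ -6116.0 + 28.0*I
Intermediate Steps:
r(P) = -5 + P (r(P) = P - 5 = -5 + P)
c(a, q) = 0 (c(a, q) = -(1 + (-5 + 4)) = -(1 - 1) = -1*0 = 0)
X(Q) = 4 - √2*√Q (X(Q) = 4 - √(Q + Q) = 4 - √(2*Q) = 4 - √2*√Q)
-6060 - (c(2, -8)*76 + X(-2)*14) = -6060 - (0*76 + (4 - √2*√(-2))*14) = -6060 - (0 + (4 - √2*I*√2)*14) = -6060 - (0 + (4 - 2*I)*14) = -6060 - (0 + (56 - 28*I)) = -6060 - (56 - 28*I) = -6060 + (-56 + 28*I) = -6116 + 28*I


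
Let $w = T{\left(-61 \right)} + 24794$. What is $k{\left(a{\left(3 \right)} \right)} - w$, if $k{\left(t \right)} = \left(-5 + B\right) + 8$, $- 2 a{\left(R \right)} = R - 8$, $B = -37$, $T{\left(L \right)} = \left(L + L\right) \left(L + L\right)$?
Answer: $-39712$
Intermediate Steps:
$T{\left(L \right)} = 4 L^{2}$ ($T{\left(L \right)} = 2 L 2 L = 4 L^{2}$)
$a{\left(R \right)} = 4 - \frac{R}{2}$ ($a{\left(R \right)} = - \frac{R - 8}{2} = - \frac{-8 + R}{2} = 4 - \frac{R}{2}$)
$k{\left(t \right)} = -34$ ($k{\left(t \right)} = \left(-5 - 37\right) + 8 = -42 + 8 = -34$)
$w = 39678$ ($w = 4 \left(-61\right)^{2} + 24794 = 4 \cdot 3721 + 24794 = 14884 + 24794 = 39678$)
$k{\left(a{\left(3 \right)} \right)} - w = -34 - 39678 = -39712$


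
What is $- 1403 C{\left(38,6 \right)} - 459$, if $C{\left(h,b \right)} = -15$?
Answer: $20586$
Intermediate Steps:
$- 1403 C{\left(38,6 \right)} - 459 = \left(-1403\right) \left(-15\right) - 459 = 21045 - 459 = 20586$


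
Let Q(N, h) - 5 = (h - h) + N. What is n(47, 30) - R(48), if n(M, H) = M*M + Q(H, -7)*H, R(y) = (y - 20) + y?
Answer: 3183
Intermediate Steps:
R(y) = -20 + 2*y (R(y) = (-20 + y) + y = -20 + 2*y)
Q(N, h) = 5 + N (Q(N, h) = 5 + ((h - h) + N) = 5 + (0 + N) = 5 + N)
n(M, H) = M² + H*(5 + H) (n(M, H) = M*M + (5 + H)*H = M² + H*(5 + H))
n(47, 30) - R(48) = (47² + 30*(5 + 30)) - (-20 + 2*48) = (2209 + 30*35) - (-20 + 96) = (2209 + 1050) - 1*76 = 3259 - 76 = 3183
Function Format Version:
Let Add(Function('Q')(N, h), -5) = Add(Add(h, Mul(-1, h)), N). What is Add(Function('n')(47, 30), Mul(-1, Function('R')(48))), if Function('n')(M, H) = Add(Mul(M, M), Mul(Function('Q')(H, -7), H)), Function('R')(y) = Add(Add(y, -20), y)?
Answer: 3183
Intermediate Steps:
Function('R')(y) = Add(-20, Mul(2, y)) (Function('R')(y) = Add(Add(-20, y), y) = Add(-20, Mul(2, y)))
Function('Q')(N, h) = Add(5, N) (Function('Q')(N, h) = Add(5, Add(Add(h, Mul(-1, h)), N)) = Add(5, Add(0, N)) = Add(5, N))
Function('n')(M, H) = Add(Pow(M, 2), Mul(H, Add(5, H))) (Function('n')(M, H) = Add(Mul(M, M), Mul(Add(5, H), H)) = Add(Pow(M, 2), Mul(H, Add(5, H))))
Add(Function('n')(47, 30), Mul(-1, Function('R')(48))) = Add(Add(Pow(47, 2), Mul(30, Add(5, 30))), Mul(-1, Add(-20, Mul(2, 48)))) = Add(Add(2209, Mul(30, 35)), Mul(-1, Add(-20, 96))) = Add(Add(2209, 1050), Mul(-1, 76)) = Add(3259, -76) = 3183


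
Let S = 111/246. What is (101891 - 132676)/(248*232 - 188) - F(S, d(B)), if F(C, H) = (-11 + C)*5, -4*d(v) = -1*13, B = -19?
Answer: 122752865/2351268 ≈ 52.207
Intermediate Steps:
d(v) = 13/4 (d(v) = -(-1)*13/4 = -¼*(-13) = 13/4)
S = 37/82 (S = 111*(1/246) = 37/82 ≈ 0.45122)
F(C, H) = -55 + 5*C
(101891 - 132676)/(248*232 - 188) - F(S, d(B)) = (101891 - 132676)/(248*232 - 188) - (-55 + 5*(37/82)) = -30785/(57536 - 188) - (-55 + 185/82) = -30785/57348 - 1*(-4325/82) = -30785*1/57348 + 4325/82 = -30785/57348 + 4325/82 = 122752865/2351268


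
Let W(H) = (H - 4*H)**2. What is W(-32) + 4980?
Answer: 14196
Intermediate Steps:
W(H) = 9*H**2 (W(H) = (-3*H)**2 = 9*H**2)
W(-32) + 4980 = 9*(-32)**2 + 4980 = 9*1024 + 4980 = 9216 + 4980 = 14196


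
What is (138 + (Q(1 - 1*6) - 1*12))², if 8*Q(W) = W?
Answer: 1006009/64 ≈ 15719.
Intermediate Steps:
Q(W) = W/8
(138 + (Q(1 - 1*6) - 1*12))² = (138 + ((1 - 1*6)/8 - 1*12))² = (138 + ((1 - 6)/8 - 12))² = (138 + ((⅛)*(-5) - 12))² = (138 + (-5/8 - 12))² = (138 - 101/8)² = (1003/8)² = 1006009/64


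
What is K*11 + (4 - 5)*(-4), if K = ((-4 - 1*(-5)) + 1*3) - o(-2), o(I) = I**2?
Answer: 4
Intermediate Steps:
K = 0 (K = ((-4 - 1*(-5)) + 1*3) - 1*(-2)**2 = ((-4 + 5) + 3) - 1*4 = (1 + 3) - 4 = 4 - 4 = 0)
K*11 + (4 - 5)*(-4) = 0*11 + (4 - 5)*(-4) = 0 - 1*(-4) = 0 + 4 = 4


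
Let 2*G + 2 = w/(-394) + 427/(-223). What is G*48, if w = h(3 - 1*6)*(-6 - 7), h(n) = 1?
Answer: -4092756/43931 ≈ -93.163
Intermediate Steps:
w = -13 (w = 1*(-6 - 7) = 1*(-13) = -13)
G = -341063/175724 (G = -1 + (-13/(-394) + 427/(-223))/2 = -1 + (-13*(-1/394) + 427*(-1/223))/2 = -1 + (13/394 - 427/223)/2 = -1 + (½)*(-165339/87862) = -1 - 165339/175724 = -341063/175724 ≈ -1.9409)
G*48 = -341063/175724*48 = -4092756/43931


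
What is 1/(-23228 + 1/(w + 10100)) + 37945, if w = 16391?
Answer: 23348808647424/615332947 ≈ 37945.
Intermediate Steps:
1/(-23228 + 1/(w + 10100)) + 37945 = 1/(-23228 + 1/(16391 + 10100)) + 37945 = 1/(-23228 + 1/26491) + 37945 = 1/(-615332947/26491) + 37945 = -26491/615332947 + 37945 = 23348808647424/615332947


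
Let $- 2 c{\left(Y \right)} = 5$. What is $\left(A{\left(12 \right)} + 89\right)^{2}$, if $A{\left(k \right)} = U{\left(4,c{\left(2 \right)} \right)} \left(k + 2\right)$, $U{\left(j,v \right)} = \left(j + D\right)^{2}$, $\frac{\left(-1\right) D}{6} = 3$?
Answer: $8025889$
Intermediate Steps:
$D = -18$ ($D = \left(-6\right) 3 = -18$)
$c{\left(Y \right)} = - \frac{5}{2}$ ($c{\left(Y \right)} = \left(- \frac{1}{2}\right) 5 = - \frac{5}{2}$)
$U{\left(j,v \right)} = \left(-18 + j\right)^{2}$ ($U{\left(j,v \right)} = \left(j - 18\right)^{2} = \left(-18 + j\right)^{2}$)
$A{\left(k \right)} = 392 + 196 k$ ($A{\left(k \right)} = \left(-18 + 4\right)^{2} \left(k + 2\right) = \left(-14\right)^{2} \left(2 + k\right) = 196 \left(2 + k\right) = 392 + 196 k$)
$\left(A{\left(12 \right)} + 89\right)^{2} = \left(\left(392 + 196 \cdot 12\right) + 89\right)^{2} = \left(\left(392 + 2352\right) + 89\right)^{2} = \left(2744 + 89\right)^{2} = 2833^{2} = 8025889$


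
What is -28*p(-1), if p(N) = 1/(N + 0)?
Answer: 28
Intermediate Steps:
p(N) = 1/N
-28*p(-1) = -28/(-1) = -28*(-1) = 28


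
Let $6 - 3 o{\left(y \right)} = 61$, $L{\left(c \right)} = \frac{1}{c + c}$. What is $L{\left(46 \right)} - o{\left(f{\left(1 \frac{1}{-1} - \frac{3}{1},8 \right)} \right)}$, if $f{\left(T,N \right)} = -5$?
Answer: $\frac{5063}{276} \approx 18.344$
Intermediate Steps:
$L{\left(c \right)} = \frac{1}{2 c}$
$o{\left(y \right)} = - \frac{55}{3}$ ($o{\left(y \right)} = 2 - \frac{61}{3} = - \frac{55}{3}$)
$L{\left(46 \right)} - o{\left(f{\left(1 \frac{1}{-1} - \frac{3}{1},8 \right)} \right)} = \frac{1}{2 \cdot 46} - - \frac{55}{3} = \frac{1}{2} \cdot \frac{1}{46} + \frac{55}{3} = \frac{1}{92} + \frac{55}{3} = \frac{5063}{276}$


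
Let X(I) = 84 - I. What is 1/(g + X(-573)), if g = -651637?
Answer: -1/650980 ≈ -1.5361e-6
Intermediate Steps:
1/(g + X(-573)) = 1/(-651637 + (84 - 1*(-573))) = 1/(-651637 + (84 + 573)) = 1/(-651637 + 657) = 1/(-650980) = -1/650980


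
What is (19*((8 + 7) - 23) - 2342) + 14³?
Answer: 250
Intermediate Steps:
(19*((8 + 7) - 23) - 2342) + 14³ = (19*(15 - 23) - 2342) + 2744 = (19*(-8) - 2342) + 2744 = (-152 - 2342) + 2744 = -2494 + 2744 = 250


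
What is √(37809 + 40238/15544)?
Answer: 23*√1079381189/3886 ≈ 194.45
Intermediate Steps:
√(37809 + 40238/15544) = √(37809 + 40238*(1/15544)) = √(37809 + 20119/7772) = √(293871667/7772) = 23*√1079381189/3886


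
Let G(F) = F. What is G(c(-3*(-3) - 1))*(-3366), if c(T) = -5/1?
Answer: 16830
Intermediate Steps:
c(T) = -5 (c(T) = -5*1 = -5)
G(c(-3*(-3) - 1))*(-3366) = -5*(-3366) = 16830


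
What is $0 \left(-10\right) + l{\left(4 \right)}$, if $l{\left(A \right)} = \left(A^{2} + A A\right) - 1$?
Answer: $31$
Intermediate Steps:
$l{\left(A \right)} = -1 + 2 A^{2}$ ($l{\left(A \right)} = \left(A^{2} + A^{2}\right) - 1 = 2 A^{2} - 1 = -1 + 2 A^{2}$)
$0 \left(-10\right) + l{\left(4 \right)} = 0 \left(-10\right) - \left(1 - 2 \cdot 4^{2}\right) = 0 + \left(-1 + 2 \cdot 16\right) = 0 + \left(-1 + 32\right) = 0 + 31 = 31$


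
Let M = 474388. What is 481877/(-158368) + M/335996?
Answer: -21695216427/13302753632 ≈ -1.6309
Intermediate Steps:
481877/(-158368) + M/335996 = 481877/(-158368) + 474388/335996 = 481877*(-1/158368) + 474388*(1/335996) = -481877/158368 + 118597/83999 = -21695216427/13302753632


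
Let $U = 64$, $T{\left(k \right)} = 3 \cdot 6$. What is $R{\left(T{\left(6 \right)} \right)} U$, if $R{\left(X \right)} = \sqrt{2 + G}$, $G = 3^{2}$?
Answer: $64 \sqrt{11} \approx 212.26$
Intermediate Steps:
$T{\left(k \right)} = 18$
$G = 9$
$R{\left(X \right)} = \sqrt{11}$ ($R{\left(X \right)} = \sqrt{2 + 9} = \sqrt{11}$)
$R{\left(T{\left(6 \right)} \right)} U = \sqrt{11} \cdot 64 = 64 \sqrt{11}$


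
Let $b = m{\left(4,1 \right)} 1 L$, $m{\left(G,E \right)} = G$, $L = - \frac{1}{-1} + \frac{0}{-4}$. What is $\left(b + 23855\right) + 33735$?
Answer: $57594$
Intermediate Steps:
$L = 1$ ($L = \left(-1\right) \left(-1\right) + 0 \left(- \frac{1}{4}\right) = 1 + 0 = 1$)
$b = 4$ ($b = 4 \cdot 1 \cdot 1 = 4 \cdot 1 = 4$)
$\left(b + 23855\right) + 33735 = \left(4 + 23855\right) + 33735 = 23859 + 33735 = 57594$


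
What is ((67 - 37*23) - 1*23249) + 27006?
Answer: 2973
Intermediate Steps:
((67 - 37*23) - 1*23249) + 27006 = ((67 - 851) - 23249) + 27006 = (-784 - 23249) + 27006 = -24033 + 27006 = 2973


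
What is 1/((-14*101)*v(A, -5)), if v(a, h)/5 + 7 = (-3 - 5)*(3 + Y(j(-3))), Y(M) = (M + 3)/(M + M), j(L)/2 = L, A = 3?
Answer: 1/233310 ≈ 4.2861e-6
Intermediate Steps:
j(L) = 2*L
Y(M) = (3 + M)/(2*M) (Y(M) = (3 + M)/((2*M)) = (3 + M)*(1/(2*M)) = (3 + M)/(2*M))
v(a, h) = -165 (v(a, h) = -35 + 5*((-3 - 5)*(3 + (3 + 2*(-3))/(2*((2*(-3)))))) = -35 + 5*(-8*(3 + (1/2)*(3 - 6)/(-6))) = -35 + 5*(-8*(3 + (1/2)*(-1/6)*(-3))) = -35 + 5*(-8*(3 + 1/4)) = -35 + 5*(-8*13/4) = -35 + 5*(-26) = -35 - 130 = -165)
1/((-14*101)*v(A, -5)) = 1/(-14*101*(-165)) = 1/(-1414*(-165)) = 1/233310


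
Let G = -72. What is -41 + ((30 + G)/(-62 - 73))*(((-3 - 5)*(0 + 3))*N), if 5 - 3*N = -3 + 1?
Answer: -2629/45 ≈ -58.422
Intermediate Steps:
N = 7/3 (N = 5/3 - (-3 + 1)/3 = 5/3 - ⅓*(-2) = 5/3 + ⅔ = 7/3 ≈ 2.3333)
-41 + ((30 + G)/(-62 - 73))*(((-3 - 5)*(0 + 3))*N) = -41 + ((30 - 72)/(-62 - 73))*(((-3 - 5)*(0 + 3))*(7/3)) = -41 + (-42/(-135))*(-8*3*(7/3)) = -41 + (-42*(-1/135))*(-24*7/3) = -41 + (14/45)*(-56) = -41 - 784/45 = -2629/45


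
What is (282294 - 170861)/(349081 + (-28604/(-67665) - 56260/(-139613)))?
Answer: 1052697928203285/3297745862433397 ≈ 0.31922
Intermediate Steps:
(282294 - 170861)/(349081 + (-28604/(-67665) - 56260/(-139613))) = 111433/(349081 + (-28604*(-1/67665) - 56260*(-1/139613))) = 111433/(349081 + (28604/67665 + 56260/139613)) = 111433/(349081 + 7800323152/9446913645) = 111433/(3297745862433397/9446913645) = 111433*(9446913645/3297745862433397) = 1052697928203285/3297745862433397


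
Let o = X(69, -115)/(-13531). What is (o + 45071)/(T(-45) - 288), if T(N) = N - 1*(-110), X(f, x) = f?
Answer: -609855632/3017413 ≈ -202.11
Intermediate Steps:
T(N) = 110 + N (T(N) = N + 110 = 110 + N)
o = -69/13531 (o = 69/(-13531) = 69*(-1/13531) = -69/13531 ≈ -0.0050994)
(o + 45071)/(T(-45) - 288) = (-69/13531 + 45071)/((110 - 45) - 288) = 609855632/(13531*(65 - 288)) = (609855632/13531)/(-223) = (609855632/13531)*(-1/223) = -609855632/3017413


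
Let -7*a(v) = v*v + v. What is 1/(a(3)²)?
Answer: 49/144 ≈ 0.34028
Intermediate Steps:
a(v) = -v/7 - v²/7 (a(v) = -(v*v + v)/7 = -(v² + v)/7 = -(v + v²)/7 = -v/7 - v²/7)
1/(a(3)²) = 1/((-⅐*3*(1 + 3))²) = 1/((-⅐*3*4)²) = 1/((-12/7)²) = 1/(144/49) = 49/144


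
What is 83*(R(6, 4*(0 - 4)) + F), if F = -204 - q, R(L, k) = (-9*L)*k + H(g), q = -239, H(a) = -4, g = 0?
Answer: 74285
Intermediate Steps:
R(L, k) = -4 - 9*L*k (R(L, k) = (-9*L)*k - 4 = -9*L*k - 4 = -4 - 9*L*k)
F = 35 (F = -204 - 1*(-239) = -204 + 239 = 35)
83*(R(6, 4*(0 - 4)) + F) = 83*((-4 - 9*6*4*(0 - 4)) + 35) = 83*((-4 - 9*6*4*(-4)) + 35) = 83*((-4 - 9*6*(-16)) + 35) = 83*((-4 + 864) + 35) = 83*(860 + 35) = 83*895 = 74285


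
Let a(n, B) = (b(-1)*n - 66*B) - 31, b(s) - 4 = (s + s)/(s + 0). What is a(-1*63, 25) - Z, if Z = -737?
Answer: -1322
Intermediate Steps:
b(s) = 6 (b(s) = 4 + (s + s)/(s + 0) = 4 + (2*s)/s = 4 + 2 = 6)
a(n, B) = -31 - 66*B + 6*n (a(n, B) = (6*n - 66*B) - 31 = (-66*B + 6*n) - 31 = -31 - 66*B + 6*n)
a(-1*63, 25) - Z = (-31 - 66*25 + 6*(-1*63)) - 1*(-737) = (-31 - 1650 + 6*(-63)) + 737 = (-31 - 1650 - 378) + 737 = -2059 + 737 = -1322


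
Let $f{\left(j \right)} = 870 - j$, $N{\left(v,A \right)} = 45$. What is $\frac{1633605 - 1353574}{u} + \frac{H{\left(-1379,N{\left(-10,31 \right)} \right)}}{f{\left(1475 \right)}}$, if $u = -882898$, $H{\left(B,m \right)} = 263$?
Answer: $- \frac{401620929}{534153290} \approx -0.75188$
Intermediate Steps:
$\frac{1633605 - 1353574}{u} + \frac{H{\left(-1379,N{\left(-10,31 \right)} \right)}}{f{\left(1475 \right)}} = \frac{1633605 - 1353574}{-882898} + \frac{263}{870 - 1475} = 280031 \left(- \frac{1}{882898}\right) + \frac{263}{870 - 1475} = - \frac{280031}{882898} + \frac{263}{-605} = - \frac{280031}{882898} + 263 \left(- \frac{1}{605}\right) = - \frac{280031}{882898} - \frac{263}{605} = - \frac{401620929}{534153290}$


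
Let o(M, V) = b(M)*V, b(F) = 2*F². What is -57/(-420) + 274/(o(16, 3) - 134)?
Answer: 32499/98140 ≈ 0.33115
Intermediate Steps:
o(M, V) = 2*V*M² (o(M, V) = (2*M²)*V = 2*V*M²)
-57/(-420) + 274/(o(16, 3) - 134) = -57/(-420) + 274/(2*3*16² - 134) = -57*(-1/420) + 274/(2*3*256 - 134) = 19/140 + 274/(1536 - 134) = 19/140 + 274/1402 = 19/140 + 274*(1/1402) = 19/140 + 137/701 = 32499/98140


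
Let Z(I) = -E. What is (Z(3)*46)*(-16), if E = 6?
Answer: 4416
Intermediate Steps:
Z(I) = -6 (Z(I) = -1*6 = -6)
(Z(3)*46)*(-16) = -6*46*(-16) = -276*(-16) = 4416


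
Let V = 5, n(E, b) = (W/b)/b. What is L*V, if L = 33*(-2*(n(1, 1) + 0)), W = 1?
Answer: -330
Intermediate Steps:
n(E, b) = b**(-2) (n(E, b) = (1/b)/b = 1/(b*b) = b**(-2))
L = -66 (L = 33*(-2*(1**(-2) + 0)) = 33*(-2*(1 + 0)) = 33*(-2*1) = 33*(-2) = -66)
L*V = -66*5 = -330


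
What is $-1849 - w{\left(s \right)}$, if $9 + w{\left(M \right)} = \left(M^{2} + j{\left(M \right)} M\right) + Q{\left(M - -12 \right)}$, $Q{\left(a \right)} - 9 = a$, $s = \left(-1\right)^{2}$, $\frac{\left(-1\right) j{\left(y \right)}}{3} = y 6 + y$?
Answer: $-1842$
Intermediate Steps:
$j{\left(y \right)} = - 21 y$ ($j{\left(y \right)} = - 3 \left(y 6 + y\right) = - 3 \left(6 y + y\right) = - 3 \cdot 7 y = - 21 y$)
$s = 1$
$Q{\left(a \right)} = 9 + a$
$w{\left(M \right)} = 12 + M - 20 M^{2}$ ($w{\left(M \right)} = -9 + \left(\left(M^{2} + - 21 M M\right) + \left(9 + \left(M - -12\right)\right)\right) = -9 + \left(\left(M^{2} - 21 M^{2}\right) + \left(9 + \left(M + 12\right)\right)\right) = -9 - \left(-21 - M + 20 M^{2}\right) = -9 + \left(21 + M - 20 M^{2}\right) = 12 + M - 20 M^{2}$)
$-1849 - w{\left(s \right)} = -1849 - \left(12 + 1 - 20 \cdot 1^{2}\right) = -1849 - \left(12 + 1 - 20\right) = -1849 - -7 = -1849 + 7 = -1842$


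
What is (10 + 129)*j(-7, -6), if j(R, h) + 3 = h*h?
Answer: 4587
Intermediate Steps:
j(R, h) = -3 + h**2 (j(R, h) = -3 + h*h = -3 + h**2)
(10 + 129)*j(-7, -6) = (10 + 129)*(-3 + (-6)**2) = 139*(-3 + 36) = 139*33 = 4587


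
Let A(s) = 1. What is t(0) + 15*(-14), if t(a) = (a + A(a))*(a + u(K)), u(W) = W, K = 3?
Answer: -207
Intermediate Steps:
t(a) = (1 + a)*(3 + a) (t(a) = (a + 1)*(a + 3) = (1 + a)*(3 + a))
t(0) + 15*(-14) = (3 + 0**2 + 4*0) + 15*(-14) = (3 + 0 + 0) - 210 = 3 - 210 = -207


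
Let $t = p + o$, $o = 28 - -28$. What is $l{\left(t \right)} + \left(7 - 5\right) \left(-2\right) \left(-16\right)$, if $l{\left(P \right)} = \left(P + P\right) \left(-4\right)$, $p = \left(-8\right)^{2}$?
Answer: $-896$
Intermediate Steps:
$o = 56$ ($o = 28 + 28 = 56$)
$p = 64$
$t = 120$ ($t = 64 + 56 = 120$)
$l{\left(P \right)} = - 8 P$ ($l{\left(P \right)} = 2 P \left(-4\right) = - 8 P$)
$l{\left(t \right)} + \left(7 - 5\right) \left(-2\right) \left(-16\right) = \left(-8\right) 120 + \left(7 - 5\right) \left(-2\right) \left(-16\right) = -960 + 2 \left(-2\right) \left(-16\right) = -960 - -64 = -960 + 64 = -896$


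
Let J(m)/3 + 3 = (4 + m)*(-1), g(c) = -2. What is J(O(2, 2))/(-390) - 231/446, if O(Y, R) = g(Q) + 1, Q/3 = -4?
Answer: -13677/28990 ≈ -0.47178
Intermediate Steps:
Q = -12 (Q = 3*(-4) = -12)
O(Y, R) = -1 (O(Y, R) = -2 + 1 = -1)
J(m) = -21 - 3*m (J(m) = -9 + 3*((4 + m)*(-1)) = -9 + 3*(-4 - m) = -9 + (-12 - 3*m) = -21 - 3*m)
J(O(2, 2))/(-390) - 231/446 = (-21 - 3*(-1))/(-390) - 231/446 = (-21 + 3)*(-1/390) - 231*1/446 = -18*(-1/390) - 231/446 = 3/65 - 231/446 = -13677/28990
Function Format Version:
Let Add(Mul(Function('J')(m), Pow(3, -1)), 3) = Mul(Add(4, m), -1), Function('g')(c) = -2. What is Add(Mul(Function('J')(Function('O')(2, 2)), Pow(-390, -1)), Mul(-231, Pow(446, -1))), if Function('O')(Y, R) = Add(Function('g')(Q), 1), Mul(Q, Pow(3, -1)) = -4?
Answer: Rational(-13677, 28990) ≈ -0.47178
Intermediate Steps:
Q = -12 (Q = Mul(3, -4) = -12)
Function('O')(Y, R) = -1 (Function('O')(Y, R) = Add(-2, 1) = -1)
Function('J')(m) = Add(-21, Mul(-3, m)) (Function('J')(m) = Add(-9, Mul(3, Mul(Add(4, m), -1))) = Add(-9, Mul(3, Add(-4, Mul(-1, m)))) = Add(-9, Add(-12, Mul(-3, m))) = Add(-21, Mul(-3, m)))
Add(Mul(Function('J')(Function('O')(2, 2)), Pow(-390, -1)), Mul(-231, Pow(446, -1))) = Add(Mul(Add(-21, Mul(-3, -1)), Pow(-390, -1)), Mul(-231, Pow(446, -1))) = Add(Mul(Add(-21, 3), Rational(-1, 390)), Mul(-231, Rational(1, 446))) = Add(Mul(-18, Rational(-1, 390)), Rational(-231, 446)) = Add(Rational(3, 65), Rational(-231, 446)) = Rational(-13677, 28990)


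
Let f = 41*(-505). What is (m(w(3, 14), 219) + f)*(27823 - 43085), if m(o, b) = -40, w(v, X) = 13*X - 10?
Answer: 316610190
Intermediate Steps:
w(v, X) = -10 + 13*X
f = -20705
(m(w(3, 14), 219) + f)*(27823 - 43085) = (-40 - 20705)*(27823 - 43085) = -20745*(-15262) = 316610190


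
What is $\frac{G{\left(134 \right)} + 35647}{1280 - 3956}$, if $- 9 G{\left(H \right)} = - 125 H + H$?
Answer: $- \frac{337439}{24084} \approx -14.011$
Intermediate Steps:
$G{\left(H \right)} = \frac{124 H}{9}$ ($G{\left(H \right)} = - \frac{- 125 H + H}{9} = - \frac{\left(-124\right) H}{9} = \frac{124 H}{9}$)
$\frac{G{\left(134 \right)} + 35647}{1280 - 3956} = \frac{\frac{124}{9} \cdot 134 + 35647}{1280 - 3956} = \frac{\frac{16616}{9} + 35647}{-2676} = \frac{337439}{9} \left(- \frac{1}{2676}\right) = - \frac{337439}{24084}$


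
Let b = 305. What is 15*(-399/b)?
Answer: -1197/61 ≈ -19.623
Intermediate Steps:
15*(-399/b) = 15*(-399/305) = -1197/61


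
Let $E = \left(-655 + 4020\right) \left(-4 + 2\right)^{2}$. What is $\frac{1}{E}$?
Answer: $\frac{1}{13460} \approx 7.4294 \cdot 10^{-5}$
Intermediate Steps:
$E = 13460$ ($E = 3365 \left(-2\right)^{2} = 3365 \cdot 4 = 13460$)
$\frac{1}{E} = \frac{1}{13460}$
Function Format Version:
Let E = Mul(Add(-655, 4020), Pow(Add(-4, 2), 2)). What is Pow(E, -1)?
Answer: Rational(1, 13460) ≈ 7.4294e-5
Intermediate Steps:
E = 13460 (E = Mul(3365, Pow(-2, 2)) = Mul(3365, 4) = 13460)
Pow(E, -1) = Pow(13460, -1) = Rational(1, 13460)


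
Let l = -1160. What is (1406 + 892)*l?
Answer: -2665680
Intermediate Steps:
(1406 + 892)*l = (1406 + 892)*(-1160) = 2298*(-1160) = -2665680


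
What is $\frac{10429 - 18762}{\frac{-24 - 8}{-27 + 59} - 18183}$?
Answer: $\frac{8333}{18184} \approx 0.45826$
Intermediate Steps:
$\frac{10429 - 18762}{\frac{-24 - 8}{-27 + 59} - 18183} = - \frac{8333}{\frac{1}{32} \left(-32\right) - 18183} = - \frac{8333}{-1 - 18183} = - \frac{8333}{-18184} = \left(-8333\right) \left(- \frac{1}{18184}\right) = \frac{8333}{18184}$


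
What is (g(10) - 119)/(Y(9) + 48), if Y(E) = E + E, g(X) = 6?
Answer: -113/66 ≈ -1.7121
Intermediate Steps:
Y(E) = 2*E
(g(10) - 119)/(Y(9) + 48) = (6 - 119)/(2*9 + 48) = -113/(18 + 48) = -113/66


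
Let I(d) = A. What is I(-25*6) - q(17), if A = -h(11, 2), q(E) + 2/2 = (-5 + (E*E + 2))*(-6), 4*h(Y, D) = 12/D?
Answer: 3431/2 ≈ 1715.5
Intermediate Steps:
h(Y, D) = 3/D (h(Y, D) = (12/D)/4 = 3/D)
q(E) = 17 - 6*E² (q(E) = -1 + (-5 + (E*E + 2))*(-6) = -1 + (-5 + (E² + 2))*(-6) = -1 + (-5 + (2 + E²))*(-6) = -1 + (-3 + E²)*(-6) = -1 + (18 - 6*E²) = 17 - 6*E²)
A = -3/2 ≈ -1.5000
I(d) = -3/2
I(-25*6) - q(17) = -3/2 - (17 - 6*17²) = -3/2 - (17 - 6*289) = -3/2 - (17 - 1734) = -3/2 - 1*(-1717) = -3/2 + 1717 = 3431/2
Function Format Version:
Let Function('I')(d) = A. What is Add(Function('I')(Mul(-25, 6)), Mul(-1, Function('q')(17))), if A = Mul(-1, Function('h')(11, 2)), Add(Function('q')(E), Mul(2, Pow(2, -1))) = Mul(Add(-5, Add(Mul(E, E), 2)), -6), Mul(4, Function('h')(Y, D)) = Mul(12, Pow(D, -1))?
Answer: Rational(3431, 2) ≈ 1715.5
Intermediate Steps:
Function('h')(Y, D) = Mul(3, Pow(D, -1)) (Function('h')(Y, D) = Mul(Rational(1, 4), Mul(12, Pow(D, -1))) = Mul(3, Pow(D, -1)))
Function('q')(E) = Add(17, Mul(-6, Pow(E, 2))) (Function('q')(E) = Add(-1, Mul(Add(-5, Add(Mul(E, E), 2)), -6)) = Add(-1, Mul(Add(-5, Add(Pow(E, 2), 2)), -6)) = Add(-1, Mul(Add(-5, Add(2, Pow(E, 2))), -6)) = Add(-1, Mul(Add(-3, Pow(E, 2)), -6)) = Add(-1, Add(18, Mul(-6, Pow(E, 2)))) = Add(17, Mul(-6, Pow(E, 2))))
A = Rational(-3, 2) (A = Mul(-1, Mul(3, Pow(2, -1))) = Mul(-1, Mul(3, Rational(1, 2))) = Mul(-1, Rational(3, 2)) = Rational(-3, 2) ≈ -1.5000)
Function('I')(d) = Rational(-3, 2)
Add(Function('I')(Mul(-25, 6)), Mul(-1, Function('q')(17))) = Add(Rational(-3, 2), Mul(-1, Add(17, Mul(-6, Pow(17, 2))))) = Add(Rational(-3, 2), Mul(-1, Add(17, Mul(-6, 289)))) = Add(Rational(-3, 2), Mul(-1, Add(17, -1734))) = Add(Rational(-3, 2), Mul(-1, -1717)) = Add(Rational(-3, 2), 1717) = Rational(3431, 2)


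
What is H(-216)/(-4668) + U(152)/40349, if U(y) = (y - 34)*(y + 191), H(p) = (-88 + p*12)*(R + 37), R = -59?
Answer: -547511102/47087283 ≈ -11.628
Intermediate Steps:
H(p) = 1936 - 264*p (H(p) = (-88 + p*12)*(-59 + 37) = (-88 + 12*p)*(-22) = 1936 - 264*p)
U(y) = (-34 + y)*(191 + y)
H(-216)/(-4668) + U(152)/40349 = (1936 - 264*(-216))/(-4668) + (-6494 + 152**2 + 157*152)/40349 = (1936 + 57024)*(-1/4668) + (-6494 + 23104 + 23864)*(1/40349) = 58960*(-1/4668) + 40474*(1/40349) = -14740/1167 + 40474/40349 = -547511102/47087283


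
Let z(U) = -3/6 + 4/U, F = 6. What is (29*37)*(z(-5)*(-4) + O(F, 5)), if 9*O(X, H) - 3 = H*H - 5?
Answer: 374477/45 ≈ 8321.7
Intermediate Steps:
z(U) = -1/2 + 4/U (z(U) = -3*1/6 + 4/U = -1/2 + 4/U)
O(X, H) = -2/9 + H**2/9 (O(X, H) = 1/3 + (H*H - 5)/9 = 1/3 + (H**2 - 5)/9 = 1/3 + (-5 + H**2)/9 = 1/3 + (-5/9 + H**2/9) = -2/9 + H**2/9)
(29*37)*(z(-5)*(-4) + O(F, 5)) = (29*37)*(((1/2)*(8 - 1*(-5))/(-5))*(-4) + (-2/9 + (1/9)*5**2)) = 1073*(((1/2)*(-1/5)*(8 + 5))*(-4) + (-2/9 + (1/9)*25)) = 1073*(((1/2)*(-1/5)*13)*(-4) + (-2/9 + 25/9)) = 1073*(-13/10*(-4) + 23/9) = 1073*(26/5 + 23/9) = 1073*(349/45) = 374477/45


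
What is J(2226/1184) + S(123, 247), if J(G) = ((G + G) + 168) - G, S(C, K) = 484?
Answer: 387097/592 ≈ 653.88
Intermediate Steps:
J(G) = 168 + G (J(G) = (2*G + 168) - G = (168 + 2*G) - G = 168 + G)
J(2226/1184) + S(123, 247) = (168 + 2226/1184) + 484 = (168 + 2226*(1/1184)) + 484 = (168 + 1113/592) + 484 = 100569/592 + 484 = 387097/592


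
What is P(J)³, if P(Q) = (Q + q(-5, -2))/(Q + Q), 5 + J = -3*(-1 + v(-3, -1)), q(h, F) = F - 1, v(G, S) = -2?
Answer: 1/512 ≈ 0.0019531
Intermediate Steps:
q(h, F) = -1 + F
J = 4 (J = -5 - 3*(-1 - 2) = -5 - 3*(-3) = -5 + 9 = 4)
P(Q) = (-3 + Q)/(2*Q) (P(Q) = (Q + (-1 - 2))/(Q + Q) = (Q - 3)/((2*Q)) = (-3 + Q)*(1/(2*Q)) = (-3 + Q)/(2*Q))
P(J)³ = ((½)*(-3 + 4)/4)³ = ((½)*(¼)*1)³ = (⅛)³ = 1/512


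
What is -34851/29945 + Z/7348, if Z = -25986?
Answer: -517117959/110017930 ≈ -4.7003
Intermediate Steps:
-34851/29945 + Z/7348 = -34851/29945 - 25986/7348 = -34851*1/29945 - 25986*1/7348 = -34851/29945 - 12993/3674 = -517117959/110017930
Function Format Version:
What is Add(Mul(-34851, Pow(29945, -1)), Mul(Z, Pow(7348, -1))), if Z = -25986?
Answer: Rational(-517117959, 110017930) ≈ -4.7003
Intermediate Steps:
Add(Mul(-34851, Pow(29945, -1)), Mul(Z, Pow(7348, -1))) = Add(Mul(-34851, Pow(29945, -1)), Mul(-25986, Pow(7348, -1))) = Add(Mul(-34851, Rational(1, 29945)), Mul(-25986, Rational(1, 7348))) = Add(Rational(-34851, 29945), Rational(-12993, 3674)) = Rational(-517117959, 110017930)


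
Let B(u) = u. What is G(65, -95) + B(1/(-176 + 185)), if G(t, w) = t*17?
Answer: 9946/9 ≈ 1105.1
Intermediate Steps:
G(t, w) = 17*t
G(65, -95) + B(1/(-176 + 185)) = 17*65 + 1/(-176 + 185) = 1105 + 1/9 = 1105 + ⅑ = 9946/9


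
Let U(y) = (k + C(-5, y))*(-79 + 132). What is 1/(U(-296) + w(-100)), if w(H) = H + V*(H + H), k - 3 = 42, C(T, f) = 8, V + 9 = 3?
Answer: 1/3909 ≈ 0.00025582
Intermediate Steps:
V = -6 (V = -9 + 3 = -6)
k = 45 (k = 3 + 42 = 45)
U(y) = 2809 (U(y) = (45 + 8)*(-79 + 132) = 53*53 = 2809)
w(H) = -11*H (w(H) = H - 6*(H + H) = H - 12*H = -11*H)
1/(U(-296) + w(-100)) = 1/(2809 - 11*(-100)) = 1/(2809 + 1100) = 1/3909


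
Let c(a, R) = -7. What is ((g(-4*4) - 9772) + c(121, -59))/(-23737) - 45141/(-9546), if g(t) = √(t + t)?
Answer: 55469631/10790162 - 4*I*√2/23737 ≈ 5.1408 - 0.00023831*I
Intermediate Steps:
g(t) = √2*√t (g(t) = √(2*t) = √2*√t)
((g(-4*4) - 9772) + c(121, -59))/(-23737) - 45141/(-9546) = ((√2*√(-4*4) - 9772) - 7)/(-23737) - 45141/(-9546) = ((√2*√(-16) - 9772) - 7)*(-1/23737) - 45141*(-1/9546) = ((√2*(4*I) - 9772) - 7)*(-1/23737) + 15047/3182 = ((4*I*√2 - 9772) - 7)*(-1/23737) + 15047/3182 = ((-9772 + 4*I*√2) - 7)*(-1/23737) + 15047/3182 = (-9779 + 4*I*√2)*(-1/23737) + 15047/3182 = (1397/3391 - 4*I*√2/23737) + 15047/3182 = 55469631/10790162 - 4*I*√2/23737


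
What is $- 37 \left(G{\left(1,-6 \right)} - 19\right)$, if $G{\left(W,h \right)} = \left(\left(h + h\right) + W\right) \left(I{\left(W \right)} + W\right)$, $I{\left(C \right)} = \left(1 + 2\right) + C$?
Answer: $2738$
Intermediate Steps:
$I{\left(C \right)} = 3 + C$
$G{\left(W,h \right)} = \left(3 + 2 W\right) \left(W + 2 h\right)$ ($G{\left(W,h \right)} = \left(\left(h + h\right) + W\right) \left(\left(3 + W\right) + W\right) = \left(2 h + W\right) \left(3 + 2 W\right) = \left(W + 2 h\right) \left(3 + 2 W\right) = \left(3 + 2 W\right) \left(W + 2 h\right)$)
$- 37 \left(G{\left(1,-6 \right)} - 19\right) = - 37 \left(\left(2 \cdot 1^{2} + 3 \cdot 1 + 6 \left(-6\right) + 4 \cdot 1 \left(-6\right)\right) - 19\right) = - 37 \left(\left(2 \cdot 1 + 3 - 36 - 24\right) - 19\right) = - 37 \left(\left(2 + 3 - 36 - 24\right) - 19\right) = - 37 \left(-55 - 19\right) = \left(-37\right) \left(-74\right) = 2738$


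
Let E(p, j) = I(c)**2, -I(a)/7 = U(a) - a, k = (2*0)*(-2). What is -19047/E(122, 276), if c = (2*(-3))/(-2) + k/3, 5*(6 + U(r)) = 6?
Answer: -22675/3549 ≈ -6.3891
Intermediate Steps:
k = 0 (k = 0*(-2) = 0)
U(r) = -24/5 (U(r) = -6 + (1/5)*6 = -6 + 6/5 = -24/5)
c = 3 (c = (2*(-3))/(-2) + 0/3 = -6*(-1/2) + 0*(1/3) = 3 + 0 = 3)
I(a) = 168/5 + 7*a (I(a) = -7*(-24/5 - a) = 168/5 + 7*a)
E(p, j) = 74529/25 (E(p, j) = (168/5 + 7*3)**2 = (168/5 + 21)**2 = (273/5)**2 = 74529/25)
-19047/E(122, 276) = -19047/74529/25 = -19047*25/74529 = -22675/3549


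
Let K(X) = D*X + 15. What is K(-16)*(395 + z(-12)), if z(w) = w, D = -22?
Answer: 140561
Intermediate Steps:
K(X) = 15 - 22*X (K(X) = -22*X + 15 = 15 - 22*X)
K(-16)*(395 + z(-12)) = (15 - 22*(-16))*(395 - 12) = (15 + 352)*383 = 367*383 = 140561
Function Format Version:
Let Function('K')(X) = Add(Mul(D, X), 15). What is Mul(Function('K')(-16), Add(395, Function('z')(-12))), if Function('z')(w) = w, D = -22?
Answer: 140561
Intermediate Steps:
Function('K')(X) = Add(15, Mul(-22, X)) (Function('K')(X) = Add(Mul(-22, X), 15) = Add(15, Mul(-22, X)))
Mul(Function('K')(-16), Add(395, Function('z')(-12))) = Mul(Add(15, Mul(-22, -16)), Add(395, -12)) = Mul(Add(15, 352), 383) = Mul(367, 383) = 140561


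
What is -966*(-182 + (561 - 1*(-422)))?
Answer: -773766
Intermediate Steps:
-966*(-182 + (561 - 1*(-422))) = -966*(-182 + (561 + 422)) = -966*(-182 + 983) = -966*801 = -773766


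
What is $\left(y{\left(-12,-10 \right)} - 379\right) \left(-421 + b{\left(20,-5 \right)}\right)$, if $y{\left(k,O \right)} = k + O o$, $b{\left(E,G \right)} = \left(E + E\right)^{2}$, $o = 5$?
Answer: $-519939$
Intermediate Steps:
$b{\left(E,G \right)} = 4 E^{2}$ ($b{\left(E,G \right)} = \left(2 E\right)^{2} = 4 E^{2}$)
$y{\left(k,O \right)} = k + 5 O$ ($y{\left(k,O \right)} = k + O 5 = k + 5 O$)
$\left(y{\left(-12,-10 \right)} - 379\right) \left(-421 + b{\left(20,-5 \right)}\right) = \left(\left(-12 + 5 \left(-10\right)\right) - 379\right) \left(-421 + 4 \cdot 20^{2}\right) = \left(\left(-12 - 50\right) - 379\right) \left(-421 + 4 \cdot 400\right) = \left(-62 - 379\right) \left(-421 + 1600\right) = \left(-441\right) 1179 = -519939$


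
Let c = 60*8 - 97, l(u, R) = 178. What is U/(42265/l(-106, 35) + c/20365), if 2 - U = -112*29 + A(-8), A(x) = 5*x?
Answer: 11926151300/860794899 ≈ 13.855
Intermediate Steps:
c = 383 (c = 480 - 97 = 383)
U = 3290 (U = 2 - (-112*29 + 5*(-8)) = 2 - (-3248 - 40) = 2 - 1*(-3288) = 2 + 3288 = 3290)
U/(42265/l(-106, 35) + c/20365) = 3290/(42265/178 + 383/20365) = 3290/(860794899/3624970) = 3290*(3624970/860794899) = 11926151300/860794899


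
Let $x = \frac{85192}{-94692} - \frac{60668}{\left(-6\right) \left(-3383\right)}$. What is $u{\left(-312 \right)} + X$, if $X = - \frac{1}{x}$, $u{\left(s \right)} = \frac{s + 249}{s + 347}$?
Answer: $- \frac{800773919}{519027880} \approx -1.5428$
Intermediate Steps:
$x = - \frac{103805576}{26695253}$ ($x = 85192 \left(- \frac{1}{94692}\right) - \frac{60668}{20298} = - \frac{21298}{23673} - \frac{30334}{10149} = - \frac{103805576}{26695253} \approx -3.8885$)
$u{\left(s \right)} = \frac{249 + s}{347 + s}$
$X = \frac{26695253}{103805576}$ ($X = - \frac{1}{- \frac{103805576}{26695253}} = \left(-1\right) \left(- \frac{26695253}{103805576}\right) = \frac{26695253}{103805576} \approx 0.25717$)
$u{\left(-312 \right)} + X = \frac{249 - 312}{347 - 312} + \frac{26695253}{103805576} = \frac{1}{35} \left(-63\right) + \frac{26695253}{103805576} = - \frac{9}{5} + \frac{26695253}{103805576} = - \frac{800773919}{519027880}$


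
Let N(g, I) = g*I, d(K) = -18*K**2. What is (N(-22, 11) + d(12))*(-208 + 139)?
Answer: 195546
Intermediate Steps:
N(g, I) = I*g
(N(-22, 11) + d(12))*(-208 + 139) = (11*(-22) - 18*12**2)*(-208 + 139) = (-242 - 18*144)*(-69) = (-242 - 2592)*(-69) = -2834*(-69) = 195546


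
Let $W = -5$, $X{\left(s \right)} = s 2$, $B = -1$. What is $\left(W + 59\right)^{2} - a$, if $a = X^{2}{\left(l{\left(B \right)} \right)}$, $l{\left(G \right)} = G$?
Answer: $2912$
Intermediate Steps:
$X{\left(s \right)} = 2 s$
$a = 4$ ($a = \left(2 \left(-1\right)\right)^{2} = \left(-2\right)^{2} = 4$)
$\left(W + 59\right)^{2} - a = \left(-5 + 59\right)^{2} - 4 = 54^{2} - 4 = 2916 - 4 = 2912$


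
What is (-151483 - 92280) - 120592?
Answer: -364355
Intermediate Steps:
(-151483 - 92280) - 120592 = -243763 - 120592 = -364355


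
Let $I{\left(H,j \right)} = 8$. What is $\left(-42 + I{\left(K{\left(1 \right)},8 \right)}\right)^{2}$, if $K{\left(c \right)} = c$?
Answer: $1156$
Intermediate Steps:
$\left(-42 + I{\left(K{\left(1 \right)},8 \right)}\right)^{2} = \left(-42 + 8\right)^{2} = \left(-34\right)^{2} = 1156$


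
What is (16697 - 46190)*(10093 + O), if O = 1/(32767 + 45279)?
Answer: -23232175202547/78046 ≈ -2.9767e+8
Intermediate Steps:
O = 1/78046 ≈ 1.2813e-5
(16697 - 46190)*(10093 + O) = (16697 - 46190)*(10093 + 1/78046) = -29493*787718279/78046 = -23232175202547/78046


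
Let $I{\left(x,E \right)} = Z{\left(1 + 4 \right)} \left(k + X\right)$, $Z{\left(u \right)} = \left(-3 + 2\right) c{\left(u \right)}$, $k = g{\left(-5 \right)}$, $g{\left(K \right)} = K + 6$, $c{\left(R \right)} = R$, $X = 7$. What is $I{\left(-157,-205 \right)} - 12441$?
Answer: $-12481$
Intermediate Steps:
$g{\left(K \right)} = 6 + K$
$k = 1$ ($k = 6 - 5 = 1$)
$Z{\left(u \right)} = - u$ ($Z{\left(u \right)} = \left(-3 + 2\right) u = - u$)
$I{\left(x,E \right)} = -40$ ($I{\left(x,E \right)} = - (1 + 4) \left(1 + 7\right) = \left(-1\right) 5 \cdot 8 = \left(-5\right) 8 = -40$)
$I{\left(-157,-205 \right)} - 12441 = -40 - 12441 = -12481$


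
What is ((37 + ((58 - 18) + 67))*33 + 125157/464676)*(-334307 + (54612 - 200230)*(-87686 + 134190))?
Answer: -4984904537269902837/154892 ≈ -3.2183e+13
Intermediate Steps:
((37 + ((58 - 18) + 67))*33 + 125157/464676)*(-334307 + (54612 - 200230)*(-87686 + 134190)) = ((37 + (40 + 67))*33 + 125157*(1/464676))*(-334307 - 145618*46504) = ((37 + 107)*33 + 41719/154892)*(-334307 - 6771819472) = (144*33 + 41719/154892)*(-6772153779) = (4752 + 41719/154892)*(-6772153779) = (736088503/154892)*(-6772153779) = -4984904537269902837/154892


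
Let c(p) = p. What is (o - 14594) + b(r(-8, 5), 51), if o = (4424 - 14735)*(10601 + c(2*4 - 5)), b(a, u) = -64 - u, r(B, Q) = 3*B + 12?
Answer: -109352553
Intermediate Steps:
r(B, Q) = 12 + 3*B
o = -109337844 (o = (4424 - 14735)*(10601 + (2*4 - 5)) = -10311*(10601 + (8 - 5)) = -10311*(10601 + 3) = -10311*10604 = -109337844)
(o - 14594) + b(r(-8, 5), 51) = (-109337844 - 14594) + (-64 - 1*51) = -109352438 + (-64 - 51) = -109352438 - 115 = -109352553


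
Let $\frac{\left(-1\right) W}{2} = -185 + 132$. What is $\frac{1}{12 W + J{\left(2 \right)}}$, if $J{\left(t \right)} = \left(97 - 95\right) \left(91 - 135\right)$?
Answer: $\frac{1}{1184} \approx 0.00084459$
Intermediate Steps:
$W = 106$ ($W = - 2 \left(-185 + 132\right) = \left(-2\right) \left(-53\right) = 106$)
$J{\left(t \right)} = -88$ ($J{\left(t \right)} = 2 \left(-44\right) = -88$)
$\frac{1}{12 W + J{\left(2 \right)}} = \frac{1}{12 \cdot 106 - 88} = \frac{1}{1272 - 88} = \frac{1}{1184}$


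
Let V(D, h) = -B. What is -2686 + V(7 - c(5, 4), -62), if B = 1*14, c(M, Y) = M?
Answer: -2700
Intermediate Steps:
B = 14
V(D, h) = -14 (V(D, h) = -1*14 = -14)
-2686 + V(7 - c(5, 4), -62) = -2686 - 14 = -2700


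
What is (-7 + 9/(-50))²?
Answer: 128881/2500 ≈ 51.552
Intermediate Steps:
(-7 + 9/(-50))² = (-7 + 9*(-1/50))² = (-7 - 9/50)² = (-359/50)² = 128881/2500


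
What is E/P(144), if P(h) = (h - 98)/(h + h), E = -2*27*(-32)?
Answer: 248832/23 ≈ 10819.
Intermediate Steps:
E = 1728 (E = -54*(-32) = 1728)
P(h) = (-98 + h)/(2*h) (P(h) = (-98 + h)/((2*h)) = (-98 + h)*(1/(2*h)) = (-98 + h)/(2*h))
E/P(144) = 1728/(((1/2)*(-98 + 144)/144)) = 1728/(((1/2)*(1/144)*46)) = 1728/(23/144) = 1728*(144/23) = 248832/23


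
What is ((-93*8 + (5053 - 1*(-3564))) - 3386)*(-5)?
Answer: -22435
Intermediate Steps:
((-93*8 + (5053 - 1*(-3564))) - 3386)*(-5) = ((-744 + (5053 + 3564)) - 3386)*(-5) = ((-744 + 8617) - 3386)*(-5) = (7873 - 3386)*(-5) = 4487*(-5) = -22435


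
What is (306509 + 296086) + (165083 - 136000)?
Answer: 631678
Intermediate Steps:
(306509 + 296086) + (165083 - 136000) = 602595 + 29083 = 631678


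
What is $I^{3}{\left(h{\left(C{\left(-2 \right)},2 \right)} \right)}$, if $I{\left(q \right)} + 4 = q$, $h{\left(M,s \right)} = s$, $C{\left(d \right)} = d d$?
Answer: $-8$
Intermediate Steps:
$C{\left(d \right)} = d^{2}$
$I{\left(q \right)} = -4 + q$
$I^{3}{\left(h{\left(C{\left(-2 \right)},2 \right)} \right)} = \left(-4 + 2\right)^{3} = \left(-2\right)^{3} = -8$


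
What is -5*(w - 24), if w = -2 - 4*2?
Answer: 170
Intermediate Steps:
w = -10 (w = -2 - 8 = -10)
-5*(w - 24) = -5*(-10 - 24) = -5*(-34) = 170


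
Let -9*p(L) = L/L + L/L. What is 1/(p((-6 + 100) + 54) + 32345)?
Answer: 9/291103 ≈ 3.0917e-5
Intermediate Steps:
p(L) = -2/9 (p(L) = -(L/L + L/L)/9 = -(1 + 1)/9 = -1/9*2 = -2/9)
1/(p((-6 + 100) + 54) + 32345) = 1/(-2/9 + 32345) = 1/(291103/9) = 9/291103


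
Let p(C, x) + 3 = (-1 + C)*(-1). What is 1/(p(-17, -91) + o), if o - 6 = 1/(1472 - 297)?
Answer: 1175/24676 ≈ 0.047617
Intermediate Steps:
p(C, x) = -2 - C (p(C, x) = -3 + (-1 + C)*(-1) = -3 + (1 - C) = -2 - C)
o = 7051/1175 (o = 6 + 1/(1472 - 297) = 6 + 1/1175 = 7051/1175 ≈ 6.0009)
1/(p(-17, -91) + o) = 1/((-2 - 1*(-17)) + 7051/1175) = 1/((-2 + 17) + 7051/1175) = 1/(15 + 7051/1175) = 1/(24676/1175) = 1175/24676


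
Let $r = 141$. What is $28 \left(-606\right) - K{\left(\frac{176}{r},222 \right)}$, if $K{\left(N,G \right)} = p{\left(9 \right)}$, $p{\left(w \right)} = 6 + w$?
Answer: $-16983$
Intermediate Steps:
$K{\left(N,G \right)} = 15$ ($K{\left(N,G \right)} = 6 + 9 = 15$)
$28 \left(-606\right) - K{\left(\frac{176}{r},222 \right)} = 28 \left(-606\right) - 15 = -16968 - 15 = -16983$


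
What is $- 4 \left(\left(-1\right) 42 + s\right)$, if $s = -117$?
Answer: $636$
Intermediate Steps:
$- 4 \left(\left(-1\right) 42 + s\right) = - 4 \left(\left(-1\right) 42 - 117\right) = - 4 \left(-42 - 117\right) = \left(-4\right) \left(-159\right) = 636$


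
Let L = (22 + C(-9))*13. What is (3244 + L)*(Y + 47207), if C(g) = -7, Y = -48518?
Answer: -4508529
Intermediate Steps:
L = 195 (L = (22 - 7)*13 = 15*13 = 195)
(3244 + L)*(Y + 47207) = (3244 + 195)*(-48518 + 47207) = 3439*(-1311) = -4508529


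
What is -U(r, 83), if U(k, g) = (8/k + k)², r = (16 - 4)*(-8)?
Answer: -1329409/144 ≈ -9232.0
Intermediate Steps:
r = -96 (r = 12*(-8) = -96)
U(k, g) = (k + 8/k)²
-U(r, 83) = -(8 + (-96)²)²/(-96)² = -(8 + 9216)²/9216 = -9224²/9216 = -85082176/9216 = -1*1329409/144 = -1329409/144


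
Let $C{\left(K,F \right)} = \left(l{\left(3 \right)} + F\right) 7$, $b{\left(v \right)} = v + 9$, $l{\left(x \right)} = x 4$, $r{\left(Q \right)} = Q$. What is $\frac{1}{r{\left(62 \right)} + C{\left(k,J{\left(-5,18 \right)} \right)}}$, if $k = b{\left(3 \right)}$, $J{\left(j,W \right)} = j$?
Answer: $\frac{1}{111} \approx 0.009009$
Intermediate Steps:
$l{\left(x \right)} = 4 x$
$b{\left(v \right)} = 9 + v$
$k = 12$ ($k = 9 + 3 = 12$)
$C{\left(K,F \right)} = 84 + 7 F$ ($C{\left(K,F \right)} = \left(4 \cdot 3 + F\right) 7 = \left(12 + F\right) 7 = 84 + 7 F$)
$\frac{1}{r{\left(62 \right)} + C{\left(k,J{\left(-5,18 \right)} \right)}} = \frac{1}{62 + \left(84 + 7 \left(-5\right)\right)} = \frac{1}{62 + \left(84 - 35\right)} = \frac{1}{62 + 49} = \frac{1}{111}$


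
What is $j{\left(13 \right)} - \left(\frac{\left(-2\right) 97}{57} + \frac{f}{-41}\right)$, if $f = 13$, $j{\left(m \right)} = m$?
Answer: $\frac{39076}{2337} \approx 16.721$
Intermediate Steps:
$j{\left(13 \right)} - \left(\frac{\left(-2\right) 97}{57} + \frac{f}{-41}\right) = 13 - \left(\frac{\left(-2\right) 97}{57} + \frac{13}{-41}\right) = 13 - \left(\left(-194\right) \frac{1}{57} + 13 \left(- \frac{1}{41}\right)\right) = 13 - \left(- \frac{194}{57} - \frac{13}{41}\right) = 13 - - \frac{8695}{2337} = 13 + \frac{8695}{2337} = \frac{39076}{2337}$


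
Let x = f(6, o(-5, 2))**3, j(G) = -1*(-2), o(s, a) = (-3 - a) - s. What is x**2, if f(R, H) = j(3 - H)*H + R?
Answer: 46656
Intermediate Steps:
o(s, a) = -3 - a - s
j(G) = 2
f(R, H) = R + 2*H (f(R, H) = 2*H + R = R + 2*H)
x = 216 (x = (6 + 2*(-3 - 1*2 - 1*(-5)))**3 = (6 + 2*(-3 - 2 + 5))**3 = (6 + 2*0)**3 = (6 + 0)**3 = 6**3 = 216)
x**2 = 216**2 = 46656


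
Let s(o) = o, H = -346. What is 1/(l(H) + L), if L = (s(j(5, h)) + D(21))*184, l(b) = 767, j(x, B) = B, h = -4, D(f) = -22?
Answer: -1/4017 ≈ -0.00024894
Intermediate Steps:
L = -4784 (L = (-4 - 22)*184 = -26*184 = -4784)
1/(l(H) + L) = 1/(767 - 4784) = 1/(-4017) = -1/4017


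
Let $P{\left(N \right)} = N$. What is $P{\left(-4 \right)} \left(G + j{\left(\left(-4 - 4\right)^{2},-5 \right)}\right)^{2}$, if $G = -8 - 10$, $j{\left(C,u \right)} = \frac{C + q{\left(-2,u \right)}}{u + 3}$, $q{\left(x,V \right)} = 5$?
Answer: $-11025$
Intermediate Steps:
$j{\left(C,u \right)} = \frac{5 + C}{3 + u}$ ($j{\left(C,u \right)} = \frac{C + 5}{u + 3} = \frac{5 + C}{3 + u}$)
$G = -18$
$P{\left(-4 \right)} \left(G + j{\left(\left(-4 - 4\right)^{2},-5 \right)}\right)^{2} = - 4 \left(-18 + \frac{5 + \left(-4 - 4\right)^{2}}{3 - 5}\right)^{2} = - 4 \left(-18 + \frac{5 + \left(-8\right)^{2}}{-2}\right)^{2} = - 4 \left(-18 - \frac{5 + 64}{2}\right)^{2} = - 4 \left(-18 - \frac{69}{2}\right)^{2} = - 4 \left(- \frac{105}{2}\right)^{2} = \left(-4\right) \frac{11025}{4} = -11025$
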